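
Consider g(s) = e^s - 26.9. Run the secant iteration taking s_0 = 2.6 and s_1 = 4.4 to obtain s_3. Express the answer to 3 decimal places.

g(2.6) = -13.43626, g(4.4) = 54.55087
s_2 = 4.40000 − 54.55087·(4.40000 − 2.60000) / (54.55087 − (-13.43626)) = 4.40000 − (98.19156)/(67.98713) = 2.95573
g(2.95573) = -7.68420
s_3 = 2.95573 − (-7.68420)·(2.95573 − 4.40000) / (-7.68420 − 54.55087) = 2.95573 − (11.09803)/(-62.23506) = 3.13406

3.134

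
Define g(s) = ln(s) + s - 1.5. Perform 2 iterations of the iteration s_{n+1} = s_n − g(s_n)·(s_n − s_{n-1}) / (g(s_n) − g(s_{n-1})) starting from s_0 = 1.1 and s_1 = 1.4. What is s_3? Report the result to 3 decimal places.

1.265

g(1.1) = -0.30469, g(1.4) = 0.23647
s_2 = 1.40000 − 0.23647·(1.40000 − 1.10000) / (0.23647 − (-0.30469)) = 1.40000 − (0.07094)/(0.54116) = 1.26891
g(1.26891) = 0.00707
s_3 = 1.26891 − 0.00707·(1.26891 − 1.40000) / (0.00707 − 0.23647) = 1.26891 − (-0.00093)/(-0.22941) = 1.26487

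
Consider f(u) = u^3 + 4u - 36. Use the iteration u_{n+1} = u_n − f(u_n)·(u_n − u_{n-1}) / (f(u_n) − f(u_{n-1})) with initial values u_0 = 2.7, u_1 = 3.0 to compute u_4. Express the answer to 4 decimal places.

f(2.7) = -5.517000, f(3.0) = 3.000000
u_2 = 3.000000 − 3.000000·(3.000000 − 2.700000) / (3.000000 − (-5.517000)) = 3.000000 − (0.900000)/(8.517000) = 2.894329
f(2.894329) = -0.176484
u_3 = 2.894329 − (-0.176484)·(2.894329 − 3.000000) / (-0.176484 − 3.000000) = 2.894329 − (0.018649)/(-3.176484) = 2.900200
f(2.900200) = -0.005153
u_4 = 2.900200 − (-0.005153)·(2.900200 − 2.894329) / (-0.005153 − (-0.176484)) = 2.900200 − (-0.000030)/(0.171331) = 2.900377

2.9004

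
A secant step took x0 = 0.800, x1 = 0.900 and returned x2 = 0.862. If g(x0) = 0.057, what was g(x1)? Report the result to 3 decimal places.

-0.035

The secant line through (0.800, 0.057) and (0.900, g(x1)) crosses zero at x2 = 0.862.
So (0.800, 0.057), (0.900, g(x1)), (0.862, 0) are collinear:
g(x1) = 0.057 · (0.900 − 0.862) / (0.800 − 0.862) = 0.057 · (0.03800)/(-0.06200) = -0.03494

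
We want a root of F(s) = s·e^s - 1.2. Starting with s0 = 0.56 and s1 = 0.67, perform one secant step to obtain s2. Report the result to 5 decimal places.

0.63344

F(0.56) = -0.2196234, F(0.67) = 0.1093390
s2 = 0.6700000 − 0.1093390·(0.6700000 − 0.5600000) / (0.1093390 − (-0.2196234)) = 0.6700000 − (0.0120273)/(0.3289624) = 0.6334387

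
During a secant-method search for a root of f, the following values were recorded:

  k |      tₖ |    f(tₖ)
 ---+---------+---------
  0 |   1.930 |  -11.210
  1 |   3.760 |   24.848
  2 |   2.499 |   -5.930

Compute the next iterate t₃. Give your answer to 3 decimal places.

2.742

t₃ = 2.499 − (-5.930)·(2.499 − 3.760) / (-5.930 − 24.848)
   = 2.499 − (7.47773)/(-30.77800) = 2.74196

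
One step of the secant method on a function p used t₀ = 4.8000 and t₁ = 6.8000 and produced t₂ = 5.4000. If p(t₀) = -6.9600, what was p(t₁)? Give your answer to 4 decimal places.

16.2400

The secant line through (4.8000, -6.9600) and (6.8000, p(t₁)) crosses zero at t₂ = 5.4000.
So (4.8000, -6.9600), (6.8000, p(t₁)), (5.4000, 0) are collinear:
p(t₁) = -6.9600 · (6.8000 − 5.4000) / (4.8000 − 5.4000) = -6.9600 · (1.400000)/(-0.600000) = 16.240000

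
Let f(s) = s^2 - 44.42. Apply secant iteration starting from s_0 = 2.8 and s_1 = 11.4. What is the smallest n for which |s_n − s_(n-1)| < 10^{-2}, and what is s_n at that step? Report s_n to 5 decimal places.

n = 6, s_n = 6.66483

f(2.8) = -36.5800000, f(11.4) = 85.5400000
s_2 = 11.4000000 − 85.5400000·(8.6000000)/(122.1200000) = 5.3760563;  |Δ| = 6.0239437
f(5.3760563) = -15.5180183
s_3 = 5.3760563 − (-15.5180183)·(-6.0239437)/(-101.0580183) = 6.3010662;  |Δ| = 0.9250099
f(6.3010662) = -4.7165642
s_4 = 6.3010662 − (-4.7165642)·(0.9250099)/(10.8014540) = 6.7049812;  |Δ| = 0.4039149
f(6.7049812) = 0.5367726
s_5 = 6.7049812 − 0.5367726·(0.4039149)/(5.2533368) = 6.6637102;  |Δ| = 0.0412710
f(6.6637102) = -0.0149667
s_6 = 6.6637102 − (-0.0149667)·(-0.0412710)/(-0.5517393) = 6.6648297;  |Δ| = 0.0011195
|s_6 − s_5| = 0.0011195 < 10^{-2}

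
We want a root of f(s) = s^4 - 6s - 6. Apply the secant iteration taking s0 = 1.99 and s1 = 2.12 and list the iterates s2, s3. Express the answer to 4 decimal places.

f(1.99) = -2.257608, f(2.12) = 1.479631
s2 = 2.120000 − 1.479631·(2.120000 − 1.990000) / (1.479631 − (-2.257608)) = 2.120000 − (0.192352)/(3.737239) = 2.068531
f(2.068531) = -0.102882
s3 = 2.068531 − (-0.102882)·(2.068531 − 2.120000) / (-0.102882 − 1.479631) = 2.068531 − (0.005295)/(-1.582513) = 2.071877

2.0685, 2.0719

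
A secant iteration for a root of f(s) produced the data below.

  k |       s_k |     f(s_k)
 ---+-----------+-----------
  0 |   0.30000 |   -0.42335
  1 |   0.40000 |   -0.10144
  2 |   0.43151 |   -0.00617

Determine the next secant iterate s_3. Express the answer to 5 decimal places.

0.43355

s_3 = 0.43151 − (-0.00617)·(0.43151 − 0.40000) / (-0.00617 − (-0.10144))
   = 0.43151 − (-0.0001944)/(0.0952700) = 0.4335507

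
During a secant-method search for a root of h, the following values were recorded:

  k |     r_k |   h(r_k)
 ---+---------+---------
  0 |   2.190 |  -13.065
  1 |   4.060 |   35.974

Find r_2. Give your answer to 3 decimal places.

2.688

r_2 = 4.060 − 35.974·(4.060 − 2.190) / (35.974 − (-13.065))
   = 4.060 − (67.27138)/(49.03900) = 2.68821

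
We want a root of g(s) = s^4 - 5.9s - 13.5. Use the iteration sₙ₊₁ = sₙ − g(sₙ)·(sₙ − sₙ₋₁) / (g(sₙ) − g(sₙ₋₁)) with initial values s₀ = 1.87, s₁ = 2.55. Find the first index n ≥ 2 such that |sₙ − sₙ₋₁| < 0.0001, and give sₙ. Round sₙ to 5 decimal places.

g(1.87) = -12.3046904, g(2.55) = 13.7375062
s₂ = 2.5500000 − 13.7375062·(0.6800000)/(26.0421966) = 2.1912935;  |Δ| = 0.3587065
g(2.1912935) = -3.3716620
s₃ = 2.1912935 − (-3.3716620)·(-0.3587065)/(-17.1091683) = 2.2619829;  |Δ| = 0.0706894
g(2.2619829) = -0.6664431
s₄ = 2.2619829 − (-0.6664431)·(0.0706894)/(2.7052189) = 2.2793976;  |Δ| = 0.0174147
g(2.2793976) = 0.0463688
s₅ = 2.2793976 − 0.0463688·(0.0174147)/(0.7128120) = 2.2782648;  |Δ| = 0.0011328
g(2.2782648) = -0.0005719
s₆ = 2.2782648 − (-0.0005719)·(-0.0011328)/(-0.0469407) = 2.2782786;  |Δ| = 0.0000138
|s₆ − s₅| = 0.0000138 < 0.0001

n = 6, sₙ = 2.27828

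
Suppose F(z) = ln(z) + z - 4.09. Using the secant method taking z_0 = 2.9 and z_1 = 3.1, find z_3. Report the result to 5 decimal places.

2.99354

F(2.9) = -0.1252893, F(3.1) = 0.1414021
z_2 = 3.1000000 − 0.1414021·(3.1000000 − 2.9000000) / (0.1414021 − (-0.1252893)) = 3.1000000 − (0.0282804)/(0.2666914) = 2.9939582
F(2.9939582) = 0.0005546
z_3 = 2.9939582 − 0.0005546·(2.9939582 − 3.1000000) / (0.0005546 − 0.1414021) = 2.9939582 − (-0.0000588)/(-0.1408475) = 2.9935407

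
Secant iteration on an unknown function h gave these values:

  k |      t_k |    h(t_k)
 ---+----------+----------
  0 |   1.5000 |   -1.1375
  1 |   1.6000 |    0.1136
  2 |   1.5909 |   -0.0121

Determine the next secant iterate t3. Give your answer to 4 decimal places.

t3 = 1.5909 − (-0.0121)·(1.5909 − 1.6000) / (-0.0121 − 0.1136)
   = 1.5909 − (0.000110)/(-0.125700) = 1.591776

1.5918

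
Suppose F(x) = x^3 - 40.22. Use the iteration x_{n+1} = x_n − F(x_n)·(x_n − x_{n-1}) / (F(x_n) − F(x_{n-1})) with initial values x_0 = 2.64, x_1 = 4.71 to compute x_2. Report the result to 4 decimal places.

F(2.64) = -21.820256, F(4.71) = 64.267111
x_2 = 4.710000 − 64.267111·(4.710000 − 2.640000) / (64.267111 − (-21.820256)) = 4.710000 − (133.032920)/(86.087367) = 3.164675

3.1647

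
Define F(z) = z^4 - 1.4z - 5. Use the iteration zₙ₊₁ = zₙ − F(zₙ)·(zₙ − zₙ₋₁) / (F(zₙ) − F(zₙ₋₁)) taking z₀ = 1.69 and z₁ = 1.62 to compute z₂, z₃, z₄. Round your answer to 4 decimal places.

1.6427, 1.6438, 1.6438

F(1.69) = 0.791307, F(1.62) = -0.380525
z₂ = 1.620000 − (-0.380525)·(1.620000 − 1.690000) / (-0.380525 − 0.791307) = 1.620000 − (0.026637)/(-1.171832) = 1.642731
F(1.642731) = -0.017572
z₃ = 1.642731 − (-0.017572)·(1.642731 − 1.620000) / (-0.017572 − (-0.380525)) = 1.642731 − (-0.000399)/(0.362952) = 1.643831
F(1.643831) = 0.000421
z₄ = 1.643831 − 0.000421·(1.643831 − 1.642731) / (0.000421 − (-0.017572)) = 1.643831 − (0.000000)/(0.017993) = 1.643806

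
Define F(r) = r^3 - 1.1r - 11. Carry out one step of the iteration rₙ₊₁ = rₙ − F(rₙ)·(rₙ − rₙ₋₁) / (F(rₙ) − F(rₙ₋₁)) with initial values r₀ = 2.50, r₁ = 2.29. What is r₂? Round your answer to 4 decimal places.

F(2.50) = 1.875000, F(2.29) = -1.510011
r₂ = 2.290000 − (-1.510011)·(2.290000 − 2.500000) / (-1.510011 − 1.875000) = 2.290000 − (0.317102)/(-3.385011) = 2.383678

2.3837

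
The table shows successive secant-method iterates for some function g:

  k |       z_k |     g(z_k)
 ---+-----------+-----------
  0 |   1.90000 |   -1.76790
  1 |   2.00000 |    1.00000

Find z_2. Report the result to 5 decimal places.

z_2 = 2.00000 − 1.00000·(2.00000 − 1.90000) / (1.00000 − (-1.76790))
   = 2.00000 − (0.1000000)/(2.7679000) = 1.9638715

1.96387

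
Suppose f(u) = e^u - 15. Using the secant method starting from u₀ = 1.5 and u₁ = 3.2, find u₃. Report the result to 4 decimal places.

2.6335

f(1.5) = -10.518311, f(3.2) = 9.532530
u₂ = 3.200000 − 9.532530·(3.200000 − 1.500000) / (9.532530 − (-10.518311)) = 3.200000 − (16.205301)/(20.050841) = 2.391789
f(2.391789) = -4.066959
u₃ = 2.391789 − (-4.066959)·(2.391789 − 3.200000) / (-4.066959 − 9.532530) = 2.391789 − (3.286960)/(-13.599490) = 2.633487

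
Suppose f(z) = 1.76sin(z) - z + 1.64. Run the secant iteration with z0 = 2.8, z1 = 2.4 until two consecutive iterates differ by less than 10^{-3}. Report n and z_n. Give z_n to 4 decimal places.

n = 4, z_n = 2.5789

f(2.8) = -0.570421, f(2.4) = 0.428815
z2 = 2.400000 − 0.428815·(-0.400000)/(0.999236) = 2.571657;  |Δ| = 0.171657
f(2.571657) = 0.018000
z3 = 2.571657 − 0.018000·(0.171657)/(-0.410816) = 2.579178;  |Δ| = 0.007521
f(2.579178) = -0.000693
z4 = 2.579178 − (-0.000693)·(0.007521)/(-0.018692) = 2.578899;  |Δ| = 0.000279
|z4 − z3| = 0.000279 < 10^{-3}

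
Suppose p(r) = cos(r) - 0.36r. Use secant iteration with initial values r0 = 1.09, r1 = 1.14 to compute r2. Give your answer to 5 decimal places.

1.14572

p(1.09) = 0.0700854, p(1.14) = 0.0071945
r2 = 1.1400000 − 0.0071945·(1.1400000 − 1.0900000) / (0.0071945 − 0.0700854) = 1.1400000 − (0.0003597)/(-0.0628909) = 1.1457198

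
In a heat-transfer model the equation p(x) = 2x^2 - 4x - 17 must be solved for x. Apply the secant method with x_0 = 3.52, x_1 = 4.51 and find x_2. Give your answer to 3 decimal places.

4.042

p(3.52) = -6.29920, p(4.51) = 5.64020
x_2 = 4.51000 − 5.64020·(4.51000 − 3.52000) / (5.64020 − (-6.29920)) = 4.51000 − (5.58380)/(11.93940) = 4.04232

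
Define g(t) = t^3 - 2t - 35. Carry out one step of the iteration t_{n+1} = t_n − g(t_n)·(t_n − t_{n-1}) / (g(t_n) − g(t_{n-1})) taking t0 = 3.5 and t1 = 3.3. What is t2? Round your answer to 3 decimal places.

g(3.5) = 0.87500, g(3.3) = -5.66300
t2 = 3.30000 − (-5.66300)·(3.30000 − 3.50000) / (-5.66300 − 0.87500) = 3.30000 − (1.13260)/(-6.53800) = 3.47323

3.473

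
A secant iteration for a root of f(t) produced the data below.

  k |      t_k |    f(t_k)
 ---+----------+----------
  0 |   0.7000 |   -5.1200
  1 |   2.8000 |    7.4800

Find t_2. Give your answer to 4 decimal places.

1.5533

t_2 = 2.8000 − 7.4800·(2.8000 − 0.7000) / (7.4800 − (-5.1200))
   = 2.8000 − (15.708000)/(12.600000) = 1.553333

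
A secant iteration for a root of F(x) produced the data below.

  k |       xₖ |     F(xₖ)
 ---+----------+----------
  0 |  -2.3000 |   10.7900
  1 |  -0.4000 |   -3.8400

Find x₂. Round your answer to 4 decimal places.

-0.8987

x₂ = -0.4000 − (-3.8400)·(-0.4000 − (-2.3000)) / (-3.8400 − 10.7900)
   = -0.4000 − (-7.296000)/(-14.630000) = -0.898701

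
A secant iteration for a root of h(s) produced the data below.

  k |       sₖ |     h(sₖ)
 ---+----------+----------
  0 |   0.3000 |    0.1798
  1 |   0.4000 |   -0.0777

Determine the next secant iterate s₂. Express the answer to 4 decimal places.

0.3698

s₂ = 0.4000 − (-0.0777)·(0.4000 − 0.3000) / (-0.0777 − 0.1798)
   = 0.4000 − (-0.007770)/(-0.257500) = 0.369825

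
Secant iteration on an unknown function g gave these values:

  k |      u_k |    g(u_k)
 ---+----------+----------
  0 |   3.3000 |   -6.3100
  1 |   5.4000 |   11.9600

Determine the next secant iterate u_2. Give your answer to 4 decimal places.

u_2 = 5.4000 − 11.9600·(5.4000 − 3.3000) / (11.9600 − (-6.3100))
   = 5.4000 − (25.116000)/(18.270000) = 4.025287

4.0253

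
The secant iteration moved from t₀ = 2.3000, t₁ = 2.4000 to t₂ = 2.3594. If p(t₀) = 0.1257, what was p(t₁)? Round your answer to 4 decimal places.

-0.0859

The secant line through (2.3000, 0.1257) and (2.4000, p(t₁)) crosses zero at t₂ = 2.3594.
So (2.3000, 0.1257), (2.4000, p(t₁)), (2.3594, 0) are collinear:
p(t₁) = 0.1257 · (2.4000 − 2.3594) / (2.3000 − 2.3594) = 0.1257 · (0.040600)/(-0.059400) = -0.085916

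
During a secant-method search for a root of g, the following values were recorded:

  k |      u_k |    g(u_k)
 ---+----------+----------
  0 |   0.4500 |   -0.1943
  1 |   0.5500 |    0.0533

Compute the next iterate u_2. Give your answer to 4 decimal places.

0.5285

u_2 = 0.5500 − 0.0533·(0.5500 − 0.4500) / (0.0533 − (-0.1943))
   = 0.5500 − (0.005330)/(0.247600) = 0.528473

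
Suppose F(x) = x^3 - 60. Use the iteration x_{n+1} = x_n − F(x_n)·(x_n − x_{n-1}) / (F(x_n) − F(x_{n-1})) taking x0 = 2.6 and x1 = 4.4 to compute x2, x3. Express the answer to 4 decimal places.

F(2.6) = -42.424000, F(4.4) = 25.184000
x2 = 4.400000 − 25.184000·(4.400000 − 2.600000) / (25.184000 − (-42.424000)) = 4.400000 − (45.331200)/(67.608000) = 3.729499
F(3.729499) = -8.125772
x3 = 3.729499 − (-8.125772)·(3.729499 − 4.400000) / (-8.125772 − 25.184000) = 3.729499 − (5.448334)/(-33.309772) = 3.893065

3.7295, 3.8931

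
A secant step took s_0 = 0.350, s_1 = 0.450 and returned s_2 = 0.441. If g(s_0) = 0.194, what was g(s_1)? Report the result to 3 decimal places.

-0.019

The secant line through (0.350, 0.194) and (0.450, g(s_1)) crosses zero at s_2 = 0.441.
So (0.350, 0.194), (0.450, g(s_1)), (0.441, 0) are collinear:
g(s_1) = 0.194 · (0.450 − 0.441) / (0.350 − 0.441) = 0.194 · (0.00900)/(-0.09100) = -0.01919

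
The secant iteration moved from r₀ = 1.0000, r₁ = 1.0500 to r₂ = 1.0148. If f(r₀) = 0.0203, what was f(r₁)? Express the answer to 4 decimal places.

-0.0483

The secant line through (1.0000, 0.0203) and (1.0500, f(r₁)) crosses zero at r₂ = 1.0148.
So (1.0000, 0.0203), (1.0500, f(r₁)), (1.0148, 0) are collinear:
f(r₁) = 0.0203 · (1.0500 − 1.0148) / (1.0000 − 1.0148) = 0.0203 · (0.035200)/(-0.014800) = -0.048281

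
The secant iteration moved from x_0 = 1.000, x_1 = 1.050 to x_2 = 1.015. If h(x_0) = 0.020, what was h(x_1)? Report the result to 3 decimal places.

-0.047

The secant line through (1.000, 0.020) and (1.050, h(x_1)) crosses zero at x_2 = 1.015.
So (1.000, 0.020), (1.050, h(x_1)), (1.015, 0) are collinear:
h(x_1) = 0.020 · (1.050 − 1.015) / (1.000 − 1.015) = 0.020 · (0.03500)/(-0.01500) = -0.04667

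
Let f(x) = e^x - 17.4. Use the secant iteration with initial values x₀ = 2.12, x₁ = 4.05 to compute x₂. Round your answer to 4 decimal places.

2.4767

f(2.12) = -9.068863, f(4.05) = 39.997457
x₂ = 4.050000 − 39.997457·(4.050000 − 2.120000) / (39.997457 − (-9.068863)) = 4.050000 − (77.195092)/(49.066320) = 2.476719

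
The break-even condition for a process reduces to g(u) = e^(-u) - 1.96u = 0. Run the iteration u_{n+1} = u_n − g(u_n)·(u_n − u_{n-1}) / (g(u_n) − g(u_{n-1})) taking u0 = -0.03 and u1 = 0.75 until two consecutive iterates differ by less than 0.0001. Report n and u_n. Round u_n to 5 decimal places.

g(-0.03) = 1.0892545, g(0.75) = -0.9976334
u2 = 0.7500000 − (-0.9976334)·(0.7800000)/(-2.0868880) = 0.3771223;  |Δ| = 0.3728777
g(0.3771223) = -0.0533274
u3 = 0.3771223 − (-0.0533274)·(-0.3728777)/(0.9443061) = 0.3560649;  |Δ| = 0.0210574
g(0.3560649) = 0.0025400
u4 = 0.3560649 − 0.0025400·(-0.0210574)/(0.0558674) = 0.3570223;  |Δ| = 0.0009574
g(0.3570223) = -0.0000067
u5 = 0.3570223 − (-0.0000067)·(0.0009574)/(-0.0025467) = 0.3570197;  |Δ| = 0.0000025
|u5 − u4| = 0.0000025 < 0.0001

n = 5, u_n = 0.35702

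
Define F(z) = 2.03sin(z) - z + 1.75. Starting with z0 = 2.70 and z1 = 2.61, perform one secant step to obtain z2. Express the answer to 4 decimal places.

2.6705

F(2.70) = -0.082419, F(2.61) = 0.169021
z2 = 2.610000 − 0.169021·(2.610000 − 2.700000) / (0.169021 − (-0.082419)) = 2.610000 − (-0.015212)/(0.251440) = 2.670499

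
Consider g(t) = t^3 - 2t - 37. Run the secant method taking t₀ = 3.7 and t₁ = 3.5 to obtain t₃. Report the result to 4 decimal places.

3.5321

g(3.7) = 6.253000, g(3.5) = -1.125000
t₂ = 3.500000 − (-1.125000)·(3.500000 − 3.700000) / (-1.125000 − 6.253000) = 3.500000 − (0.225000)/(-7.378000) = 3.530496
g(3.530496) = -0.055468
t₃ = 3.530496 − (-0.055468)·(3.530496 − 3.500000) / (-0.055468 − (-1.125000)) = 3.530496 − (-0.001692)/(1.069532) = 3.532078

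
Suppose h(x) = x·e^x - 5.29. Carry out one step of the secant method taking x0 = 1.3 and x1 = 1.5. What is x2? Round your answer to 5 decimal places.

1.35326

h(1.3) = -0.5199143, h(1.5) = 1.4325336
x2 = 1.5000000 − 1.4325336·(1.5000000 − 1.3000000) / (1.4325336 − (-0.5199143)) = 1.5000000 − (0.2865067)/(1.9524479) = 1.3532577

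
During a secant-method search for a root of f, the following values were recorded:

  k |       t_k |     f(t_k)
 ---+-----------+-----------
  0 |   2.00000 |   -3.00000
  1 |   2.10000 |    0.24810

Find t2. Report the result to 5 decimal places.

t2 = 2.10000 − 0.24810·(2.10000 − 2.00000) / (0.24810 − (-3.00000))
   = 2.10000 − (0.0248100)/(3.2481000) = 2.0923617

2.09236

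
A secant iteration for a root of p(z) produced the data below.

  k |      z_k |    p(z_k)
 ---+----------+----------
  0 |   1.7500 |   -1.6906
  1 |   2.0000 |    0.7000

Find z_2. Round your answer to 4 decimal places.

1.9268

z_2 = 2.0000 − 0.7000·(2.0000 − 1.7500) / (0.7000 − (-1.6906))
   = 2.0000 − (0.175000)/(2.390600) = 1.926797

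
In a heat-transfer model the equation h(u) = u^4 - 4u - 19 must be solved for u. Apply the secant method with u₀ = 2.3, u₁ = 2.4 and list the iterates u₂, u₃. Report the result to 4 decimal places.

h(2.3) = -0.215900, h(2.4) = 4.577600
u₂ = 2.400000 − 4.577600·(2.400000 − 2.300000) / (4.577600 − (-0.215900)) = 2.400000 − (0.457760)/(4.793500) = 2.304504
h(2.304504) = -0.014070
u₃ = 2.304504 − (-0.014070)·(2.304504 − 2.400000) / (-0.014070 − 4.577600) = 2.304504 − (0.001344)/(-4.591670) = 2.304797

2.3045, 2.3048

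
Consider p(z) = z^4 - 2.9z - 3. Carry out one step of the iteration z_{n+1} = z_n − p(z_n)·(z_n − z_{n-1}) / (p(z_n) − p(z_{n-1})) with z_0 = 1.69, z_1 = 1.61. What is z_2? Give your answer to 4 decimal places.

1.6730

p(1.69) = 0.256307, p(1.61) = -0.950018
z_2 = 1.610000 − (-0.950018)·(1.610000 − 1.690000) / (-0.950018 − 0.256307) = 1.610000 − (0.076001)/(-1.206325) = 1.673002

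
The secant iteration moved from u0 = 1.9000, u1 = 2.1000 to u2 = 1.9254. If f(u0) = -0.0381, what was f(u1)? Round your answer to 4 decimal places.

The secant line through (1.9000, -0.0381) and (2.1000, f(u1)) crosses zero at u2 = 1.9254.
So (1.9000, -0.0381), (2.1000, f(u1)), (1.9254, 0) are collinear:
f(u1) = -0.0381 · (2.1000 − 1.9254) / (1.9000 − 1.9254) = -0.0381 · (0.174600)/(-0.025400) = 0.261900

0.2619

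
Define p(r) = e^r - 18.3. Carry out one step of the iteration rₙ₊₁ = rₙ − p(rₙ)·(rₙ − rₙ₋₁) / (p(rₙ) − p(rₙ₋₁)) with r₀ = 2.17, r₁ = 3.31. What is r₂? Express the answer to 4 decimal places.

p(2.17) = -9.541716, p(3.31) = 9.085125
r₂ = 3.310000 − 9.085125·(3.310000 − 2.170000) / (9.085125 − (-9.541716)) = 3.310000 − (10.357043)/(18.626841) = 2.753972

2.7540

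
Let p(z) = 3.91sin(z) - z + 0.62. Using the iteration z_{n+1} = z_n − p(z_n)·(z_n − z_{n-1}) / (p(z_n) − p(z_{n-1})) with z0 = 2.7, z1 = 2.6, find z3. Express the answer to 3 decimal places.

p(2.7) = -0.40894, p(2.6) = 0.03561
z2 = 2.60000 − 0.03561·(2.60000 − 2.70000) / (0.03561 − (-0.40894)) = 2.60000 − (-0.00356)/(0.44456) = 2.60801
p(2.60801) = 0.00070
z3 = 2.60801 − 0.00070·(2.60801 − 2.60000) / (0.00070 − 0.03561) = 2.60801 − (0.00001)/(-0.03491) = 2.60817

2.608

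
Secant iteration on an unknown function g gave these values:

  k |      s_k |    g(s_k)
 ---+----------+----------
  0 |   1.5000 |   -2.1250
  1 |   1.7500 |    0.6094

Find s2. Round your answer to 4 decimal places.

1.6943

s2 = 1.7500 − 0.6094·(1.7500 − 1.5000) / (0.6094 − (-2.1250))
   = 1.7500 − (0.152350)/(2.734400) = 1.694284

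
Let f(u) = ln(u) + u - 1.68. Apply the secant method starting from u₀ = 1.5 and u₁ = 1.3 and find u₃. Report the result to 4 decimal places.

f(1.5) = 0.225465, f(1.3) = -0.117636
u₂ = 1.300000 − (-0.117636)·(1.300000 − 1.500000) / (-0.117636 − 0.225465) = 1.300000 − (0.023527)/(-0.343101) = 1.368572
f(1.368572) = 0.002340
u₃ = 1.368572 − 0.002340·(1.368572 − 1.300000) / (0.002340 − (-0.117636)) = 1.368572 − (0.000160)/(0.119976) = 1.367235

1.3672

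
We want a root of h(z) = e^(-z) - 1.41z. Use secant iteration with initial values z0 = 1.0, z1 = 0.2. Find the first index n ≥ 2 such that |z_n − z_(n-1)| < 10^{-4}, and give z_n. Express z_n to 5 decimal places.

h(1.0) = -1.0421206, h(0.2) = 0.5367308
z2 = 0.2000000 − 0.5367308·(-0.8000000)/(1.5788513) = 0.4719601;  |Δ| = 0.2719601
h(0.4719601) = -0.0416854
z3 = 0.4719601 − (-0.0416854)·(0.2719601)/(-0.5784161) = 0.4523605;  |Δ| = 0.0195997
h(0.4523605) = -0.0017034
z4 = 0.4523605 − (-0.0017034)·(-0.0195997)/(0.0399820) = 0.4515254;  |Δ| = 0.0008350
h(0.4515254) = 0.0000054
z5 = 0.4515254 − 0.0000054·(-0.0008350)/(0.0017088) = 0.4515281;  |Δ| = 0.0000026
|z5 − z4| = 0.0000026 < 10^{-4}

n = 5, z_n = 0.45153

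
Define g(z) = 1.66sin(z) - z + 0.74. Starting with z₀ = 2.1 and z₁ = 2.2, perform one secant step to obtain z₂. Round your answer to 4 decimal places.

2.1382

g(2.1) = 0.072928, g(2.2) = -0.117896
z₂ = 2.200000 − (-0.117896)·(2.200000 − 2.100000) / (-0.117896 − 0.072928) = 2.200000 − (-0.011790)/(-0.190824) = 2.138217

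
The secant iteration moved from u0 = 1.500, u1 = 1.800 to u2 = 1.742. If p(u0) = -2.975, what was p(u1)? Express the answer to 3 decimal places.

The secant line through (1.500, -2.975) and (1.800, p(u1)) crosses zero at u2 = 1.742.
So (1.500, -2.975), (1.800, p(u1)), (1.742, 0) are collinear:
p(u1) = -2.975 · (1.800 − 1.742) / (1.500 − 1.742) = -2.975 · (0.05800)/(-0.24200) = 0.71302

0.713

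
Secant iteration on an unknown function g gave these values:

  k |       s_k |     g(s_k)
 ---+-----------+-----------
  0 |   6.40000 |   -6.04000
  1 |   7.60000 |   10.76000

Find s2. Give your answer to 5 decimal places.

s2 = 7.60000 − 10.76000·(7.60000 − 6.40000) / (10.76000 − (-6.04000))
   = 7.60000 − (12.9120000)/(16.8000000) = 6.8314286

6.83143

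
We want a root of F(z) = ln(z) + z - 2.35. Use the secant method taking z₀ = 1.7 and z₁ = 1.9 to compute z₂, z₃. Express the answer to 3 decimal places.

1.777, 1.776

F(1.7) = -0.11937, F(1.9) = 0.19185
z₂ = 1.90000 − 0.19185·(1.90000 − 1.70000) / (0.19185 − (-0.11937)) = 1.90000 − (0.03837)/(0.31123) = 1.77671
F(1.77671) = 0.00147
z₃ = 1.77671 − 0.00147·(1.77671 − 1.90000) / (0.00147 − 0.19185) = 1.77671 − (-0.00018)/(-0.19038) = 1.77576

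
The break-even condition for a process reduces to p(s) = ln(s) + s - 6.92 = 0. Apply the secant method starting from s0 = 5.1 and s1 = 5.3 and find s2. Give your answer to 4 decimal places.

p(5.1) = -0.190759, p(5.3) = 0.047707
s2 = 5.300000 − 0.047707·(5.300000 − 5.100000) / (0.047707 − (-0.190759)) = 5.300000 − (0.009541)/(0.238466) = 5.259989

5.2600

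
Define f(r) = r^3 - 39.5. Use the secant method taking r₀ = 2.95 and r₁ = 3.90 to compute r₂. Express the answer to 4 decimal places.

f(2.95) = -13.827625, f(3.90) = 19.819000
r₂ = 3.900000 − 19.819000·(3.900000 − 2.950000) / (19.819000 − (-13.827625)) = 3.900000 − (18.828050)/(33.646625) = 3.340418

3.3404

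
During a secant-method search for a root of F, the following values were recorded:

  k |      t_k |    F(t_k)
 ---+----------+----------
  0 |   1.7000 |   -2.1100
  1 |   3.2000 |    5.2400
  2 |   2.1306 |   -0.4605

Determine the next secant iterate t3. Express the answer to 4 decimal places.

2.2170

t3 = 2.1306 − (-0.4605)·(2.1306 − 3.2000) / (-0.4605 − 5.2400)
   = 2.1306 − (0.492459)/(-5.700500) = 2.216989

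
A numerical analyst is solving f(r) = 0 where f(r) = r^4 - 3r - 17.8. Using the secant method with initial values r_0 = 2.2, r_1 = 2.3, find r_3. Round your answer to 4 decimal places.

f(2.2) = -0.974400, f(2.3) = 3.284100
r_2 = 2.300000 − 3.284100·(2.300000 − 2.200000) / (3.284100 − (-0.974400)) = 2.300000 − (0.328410)/(4.258500) = 2.222881
f(2.222881) = -0.053174
r_3 = 2.222881 − (-0.053174)·(2.222881 − 2.300000) / (-0.053174 − 3.284100) = 2.222881 − (0.004101)/(-3.337274) = 2.224110

2.2241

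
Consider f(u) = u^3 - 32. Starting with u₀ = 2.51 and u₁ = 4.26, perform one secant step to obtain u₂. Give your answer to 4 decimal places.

2.9706

f(2.51) = -16.186749, f(4.26) = 45.308776
u₂ = 4.260000 − 45.308776·(4.260000 − 2.510000) / (45.308776 − (-16.186749)) = 4.260000 − (79.290358)/(61.495525) = 2.970632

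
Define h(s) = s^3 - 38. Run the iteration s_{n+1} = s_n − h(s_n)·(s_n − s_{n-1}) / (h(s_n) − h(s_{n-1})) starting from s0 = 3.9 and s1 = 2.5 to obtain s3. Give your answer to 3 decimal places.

h(3.9) = 21.31900, h(2.5) = -22.37500
s2 = 2.50000 − (-22.37500)·(2.50000 − 3.90000) / (-22.37500 − 21.31900) = 2.50000 − (31.32500)/(-43.69400) = 3.21692
h(3.21692) = -4.70954
s3 = 3.21692 − (-4.70954)·(3.21692 − 2.50000) / (-4.70954 − (-22.37500)) = 3.21692 − (-3.37635)/(17.66546) = 3.40804

3.408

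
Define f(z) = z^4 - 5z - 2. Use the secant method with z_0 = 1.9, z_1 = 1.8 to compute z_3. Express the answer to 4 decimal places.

1.8267

f(1.9) = 1.532100, f(1.8) = -0.502400
z_2 = 1.800000 − (-0.502400)·(1.800000 − 1.900000) / (-0.502400 − 1.532100) = 1.800000 − (0.050240)/(-2.034500) = 1.824694
f(1.824694) = -0.037845
z_3 = 1.824694 − (-0.037845)·(1.824694 − 1.800000) / (-0.037845 − (-0.502400)) = 1.824694 − (-0.000935)/(0.464555) = 1.826706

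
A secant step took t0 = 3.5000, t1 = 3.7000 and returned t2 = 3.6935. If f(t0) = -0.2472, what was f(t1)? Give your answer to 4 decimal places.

0.0083

The secant line through (3.5000, -0.2472) and (3.7000, f(t1)) crosses zero at t2 = 3.6935.
So (3.5000, -0.2472), (3.7000, f(t1)), (3.6935, 0) are collinear:
f(t1) = -0.2472 · (3.7000 − 3.6935) / (3.5000 − 3.6935) = -0.2472 · (0.006500)/(-0.193500) = 0.008304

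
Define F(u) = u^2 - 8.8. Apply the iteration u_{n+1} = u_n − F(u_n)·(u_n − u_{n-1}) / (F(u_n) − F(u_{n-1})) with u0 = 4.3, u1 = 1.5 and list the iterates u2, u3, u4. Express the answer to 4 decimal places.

F(4.3) = 9.690000, F(1.5) = -6.550000
u2 = 1.500000 − (-6.550000)·(1.500000 − 4.300000) / (-6.550000 − 9.690000) = 1.500000 − (18.340000)/(-16.240000) = 2.629310
F(2.629310) = -1.886727
u3 = 2.629310 − (-1.886727)·(2.629310 − 1.500000) / (-1.886727 − (-6.550000)) = 2.629310 − (-2.130700)/(4.663273) = 3.086221
F(3.086221) = 0.724762
u4 = 3.086221 − 0.724762·(3.086221 − 2.629310) / (0.724762 − (-1.886727)) = 3.086221 − (0.331152)/(2.611489) = 2.959416

2.6293, 3.0862, 2.9594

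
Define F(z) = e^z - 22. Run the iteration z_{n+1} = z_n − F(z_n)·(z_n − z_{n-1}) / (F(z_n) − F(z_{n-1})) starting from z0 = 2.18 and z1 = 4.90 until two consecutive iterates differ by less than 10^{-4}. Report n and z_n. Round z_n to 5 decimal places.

F(2.18) = -13.1536937, F(4.90) = 112.2897797
z2 = 4.9000000 − 112.2897797·(2.7200000)/(125.4434734) = 2.4652125;  |Δ| = 2.4347875
F(2.4652125) = -10.2340178
z3 = 2.4652125 − (-10.2340178)·(-2.4347875)/(-122.5237975) = 2.6685825;  |Δ| = 0.2033700
F(2.6685825) = -7.5804856
z4 = 2.6685825 − (-7.5804856)·(0.2033700)/(2.6535322) = 3.2495601;  |Δ| = 0.5809777
F(3.2495601) = 3.7789983
z5 = 3.2495601 − 3.7789983·(0.5809777)/(11.3594840) = 3.0562843;  |Δ| = 0.1932758
F(3.0562843) = -0.7515424
z6 = 3.0562843 − (-0.7515424)·(-0.1932758)/(-4.5305407) = 3.0883456;  |Δ| = 0.0320613
F(3.0883456) = -0.0592508
z7 = 3.0883456 − (-0.0592508)·(0.0320613)/(0.6922915) = 3.0910896;  |Δ| = 0.0027440
F(3.0910896) = 0.0010376
z8 = 3.0910896 − 0.0010376·(0.0027440)/(0.0602884) = 3.0910424;  |Δ| = 0.0000472
|z8 − z7| = 0.0000472 < 10^{-4}

n = 8, z_n = 3.09104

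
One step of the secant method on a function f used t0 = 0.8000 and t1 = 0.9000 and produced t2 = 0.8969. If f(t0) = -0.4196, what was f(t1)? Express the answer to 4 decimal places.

0.0134

The secant line through (0.8000, -0.4196) and (0.9000, f(t1)) crosses zero at t2 = 0.8969.
So (0.8000, -0.4196), (0.9000, f(t1)), (0.8969, 0) are collinear:
f(t1) = -0.4196 · (0.9000 − 0.8969) / (0.8000 − 0.8969) = -0.4196 · (0.003100)/(-0.096900) = 0.013424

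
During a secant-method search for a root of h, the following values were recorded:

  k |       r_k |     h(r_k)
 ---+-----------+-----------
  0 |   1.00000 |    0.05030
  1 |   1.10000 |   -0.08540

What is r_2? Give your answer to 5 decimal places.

1.03707

r_2 = 1.10000 − (-0.08540)·(1.10000 − 1.00000) / (-0.08540 − 0.05030)
   = 1.10000 − (-0.0085400)/(-0.1357000) = 1.0370671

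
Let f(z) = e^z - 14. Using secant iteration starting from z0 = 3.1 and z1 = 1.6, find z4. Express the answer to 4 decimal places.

2.6184

f(3.1) = 8.197951, f(1.6) = -9.046968
z2 = 1.600000 − (-9.046968)·(1.600000 − 3.100000) / (-9.046968 − 8.197951) = 1.600000 − (13.570451)/(-17.244919) = 2.386925
f(2.386925) = -3.120018
z3 = 2.386925 − (-3.120018)·(2.386925 − 1.600000) / (-3.120018 − (-9.046968)) = 2.386925 − (-2.455219)/(5.926950) = 2.801171
f(2.801171) = 2.463918
z4 = 2.801171 − 2.463918·(2.801171 − 2.386925) / (2.463918 − (-3.120018)) = 2.801171 − (1.020669)/(5.583935) = 2.618384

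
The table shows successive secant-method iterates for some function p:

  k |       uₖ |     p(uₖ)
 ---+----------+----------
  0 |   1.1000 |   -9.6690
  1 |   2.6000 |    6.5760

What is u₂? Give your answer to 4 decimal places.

1.9928

u₂ = 2.6000 − 6.5760·(2.6000 − 1.1000) / (6.5760 − (-9.6690))
   = 2.6000 − (9.864000)/(16.245000) = 1.992798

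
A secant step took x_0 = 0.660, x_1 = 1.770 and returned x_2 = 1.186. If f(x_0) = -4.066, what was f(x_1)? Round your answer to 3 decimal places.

4.514

The secant line through (0.660, -4.066) and (1.770, f(x_1)) crosses zero at x_2 = 1.186.
So (0.660, -4.066), (1.770, f(x_1)), (1.186, 0) are collinear:
f(x_1) = -4.066 · (1.770 − 1.186) / (0.660 − 1.186) = -4.066 · (0.58400)/(-0.52600) = 4.51434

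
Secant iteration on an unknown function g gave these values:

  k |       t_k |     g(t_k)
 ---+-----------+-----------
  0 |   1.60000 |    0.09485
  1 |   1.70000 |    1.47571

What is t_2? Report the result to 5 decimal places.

1.59313

t_2 = 1.70000 − 1.47571·(1.70000 − 1.60000) / (1.47571 − 0.09485)
   = 1.70000 − (0.1475710)/(1.3808600) = 1.5931311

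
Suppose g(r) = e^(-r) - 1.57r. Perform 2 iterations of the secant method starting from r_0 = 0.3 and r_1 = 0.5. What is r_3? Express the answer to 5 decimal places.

0.41893

g(0.3) = 0.2698182, g(0.5) = -0.1784693
r_2 = 0.5000000 − (-0.1784693)·(0.5000000 − 0.3000000) / (-0.1784693 − 0.2698182) = 0.5000000 − (-0.0356939)/(-0.4482876) = 0.4203773
g(0.4203773) = -0.0031934
r_3 = 0.4203773 − (-0.0031934)·(0.4203773 − 0.5000000) / (-0.0031934 − (-0.1784693)) = 0.4203773 − (0.0002543)/(0.1752760) = 0.4189266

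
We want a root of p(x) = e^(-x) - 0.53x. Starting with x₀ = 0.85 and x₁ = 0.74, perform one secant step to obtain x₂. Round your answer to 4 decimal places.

p(0.85) = -0.023085, p(0.74) = 0.084914
x₂ = 0.740000 − 0.084914·(0.740000 − 0.850000) / (0.084914 − (-0.023085)) = 0.740000 − (-0.009341)/(0.107999) = 0.826487

0.8265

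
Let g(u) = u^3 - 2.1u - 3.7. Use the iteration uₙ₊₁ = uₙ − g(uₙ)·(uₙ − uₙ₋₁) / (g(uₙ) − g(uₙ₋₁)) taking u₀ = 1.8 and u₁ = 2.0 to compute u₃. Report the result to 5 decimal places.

g(1.8) = -1.6480000, g(2.0) = 0.1000000
u₂ = 2.0000000 − 0.1000000·(2.0000000 − 1.8000000) / (0.1000000 − (-1.6480000)) = 2.0000000 − (0.0200000)/(1.7480000) = 1.9885584
g(1.9885584) = -0.0124883
u₃ = 1.9885584 − (-0.0124883)·(1.9885584 − 2.0000000) / (-0.0124883 − 0.1000000) = 1.9885584 − (0.0001429)/(-0.1124883) = 1.9898286

1.98983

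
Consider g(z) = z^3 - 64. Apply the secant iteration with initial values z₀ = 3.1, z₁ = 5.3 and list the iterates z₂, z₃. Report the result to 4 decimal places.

3.7320, 3.9265

g(3.1) = -34.209000, g(5.3) = 84.877000
z₂ = 5.300000 − 84.877000·(5.300000 − 3.100000) / (84.877000 − (-34.209000)) = 5.300000 − (186.729400)/(119.086000) = 3.731979
g(3.731979) = -12.022256
z₃ = 3.731979 − (-12.022256)·(3.731979 − 5.300000) / (-12.022256 − 84.877000) = 3.731979 − (18.851155)/(-96.899256) = 3.926522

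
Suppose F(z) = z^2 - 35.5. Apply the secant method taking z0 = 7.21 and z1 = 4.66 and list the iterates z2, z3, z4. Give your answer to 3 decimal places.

F(7.21) = 16.48410, F(4.66) = -13.78440
z2 = 4.66000 − (-13.78440)·(4.66000 − 7.21000) / (-13.78440 − 16.48410) = 4.66000 − (35.15022)/(-30.26850) = 5.82128
F(5.82128) = -1.61269
z3 = 5.82128 − (-1.61269)·(5.82128 − 4.66000) / (-1.61269 − (-13.78440)) = 5.82128 − (-1.87279)/(12.17171) = 5.97514
F(5.97514) = 0.20235
z4 = 5.97514 − 0.20235·(5.97514 − 5.82128) / (0.20235 − (-1.61269)) = 5.97514 − (0.03113)/(1.81505) = 5.95799

5.821, 5.975, 5.958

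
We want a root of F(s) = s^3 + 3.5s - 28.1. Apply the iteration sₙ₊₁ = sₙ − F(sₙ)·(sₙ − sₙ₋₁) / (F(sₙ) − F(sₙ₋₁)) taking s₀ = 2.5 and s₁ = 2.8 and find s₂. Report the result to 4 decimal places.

2.6515

F(2.5) = -3.725000, F(2.8) = 3.652000
s₂ = 2.800000 − 3.652000·(2.800000 − 2.500000) / (3.652000 − (-3.725000)) = 2.800000 − (1.095600)/(7.377000) = 2.651484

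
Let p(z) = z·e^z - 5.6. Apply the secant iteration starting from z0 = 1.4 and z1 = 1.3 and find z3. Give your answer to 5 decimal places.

1.39205

p(1.4) = 0.0772800, p(1.3) = -0.8299143
z2 = 1.3000000 − (-0.8299143)·(1.3000000 − 1.4000000) / (-0.8299143 − 0.0772800) = 1.3000000 − (0.0829914)/(-0.9071943) = 1.3914814
p(1.3914814) = -0.0051284
z3 = 1.3914814 − (-0.0051284)·(1.3914814 − 1.3000000) / (-0.0051284 − (-0.8299143)) = 1.3914814 − (-0.0004692)/(0.8247859) = 1.3920503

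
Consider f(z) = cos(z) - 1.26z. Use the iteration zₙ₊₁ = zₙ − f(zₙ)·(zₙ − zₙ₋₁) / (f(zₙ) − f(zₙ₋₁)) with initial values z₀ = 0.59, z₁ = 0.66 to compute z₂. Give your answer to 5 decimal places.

f(0.59) = 0.0875407, f(0.66) = -0.0416078
z₂ = 0.6600000 − (-0.0416078)·(0.6600000 − 0.5900000) / (-0.0416078 − 0.0875407) = 0.6600000 − (-0.0029125)/(-0.1291484) = 0.6374481

0.63745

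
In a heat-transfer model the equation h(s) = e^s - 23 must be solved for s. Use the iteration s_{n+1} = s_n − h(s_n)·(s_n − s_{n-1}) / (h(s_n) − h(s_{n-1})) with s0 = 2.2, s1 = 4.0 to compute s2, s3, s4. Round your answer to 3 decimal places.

h(2.2) = -13.97499, h(4.0) = 31.59815
s2 = 4.00000 − 31.59815·(4.00000 − 2.20000) / (31.59815 − (-13.97499)) = 4.00000 − (56.87667)/(45.57314) = 2.75197
h(2.75197) = -7.32653
s3 = 2.75197 − (-7.32653)·(2.75197 − 4.00000) / (-7.32653 − 31.59815) = 2.75197 − (9.14374)/(-38.92468) = 2.98688
h(2.98688) = -3.17631
s4 = 2.98688 − (-3.17631)·(2.98688 − 2.75197) / (-3.17631 − (-7.32653)) = 2.98688 − (-0.74614)/(4.15022) = 3.16666

2.752, 2.987, 3.167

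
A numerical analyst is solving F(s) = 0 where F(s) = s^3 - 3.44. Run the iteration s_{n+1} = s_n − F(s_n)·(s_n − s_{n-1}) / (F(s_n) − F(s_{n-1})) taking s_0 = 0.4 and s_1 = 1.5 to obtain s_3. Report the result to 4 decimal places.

1.5095

F(0.4) = -3.376000, F(1.5) = -0.065000
s_2 = 1.500000 − (-0.065000)·(1.500000 − 0.400000) / (-0.065000 − (-3.376000)) = 1.500000 − (-0.071500)/(3.311000) = 1.521595
F(1.521595) = 0.082873
s_3 = 1.521595 − 0.082873·(1.521595 − 1.500000) / (0.082873 − (-0.065000)) = 1.521595 − (0.001790)/(0.147873) = 1.509492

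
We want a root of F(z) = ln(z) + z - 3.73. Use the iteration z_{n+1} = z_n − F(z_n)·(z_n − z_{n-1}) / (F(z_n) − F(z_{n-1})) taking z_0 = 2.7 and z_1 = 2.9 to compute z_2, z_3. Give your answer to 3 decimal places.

2.727, 2.727

F(2.7) = -0.03675, F(2.9) = 0.23471
z_2 = 2.90000 − 0.23471·(2.90000 − 2.70000) / (0.23471 − (-0.03675)) = 2.90000 − (0.04694)/(0.27146) = 2.72707
F(2.72707) = 0.00030
z_3 = 2.72707 − 0.00030·(2.72707 − 2.90000) / (0.00030 − 0.23471) = 2.72707 − (-0.00005)/(-0.23441) = 2.72685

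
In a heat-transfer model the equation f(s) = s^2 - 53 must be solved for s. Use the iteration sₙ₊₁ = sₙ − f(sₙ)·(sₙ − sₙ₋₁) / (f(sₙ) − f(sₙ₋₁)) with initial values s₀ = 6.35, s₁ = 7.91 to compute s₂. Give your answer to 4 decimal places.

f(6.35) = -12.677500, f(7.91) = 9.568100
s₂ = 7.910000 − 9.568100·(7.910000 − 6.350000) / (9.568100 − (-12.677500)) = 7.910000 − (14.926236)/(22.245600) = 7.239025

7.2390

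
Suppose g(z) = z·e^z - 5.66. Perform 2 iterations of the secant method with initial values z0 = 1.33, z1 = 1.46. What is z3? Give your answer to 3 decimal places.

1.398

g(1.33) = -0.63121, g(1.46) = 0.62670
z2 = 1.46000 − 0.62670·(1.46000 − 1.33000) / (0.62670 − (-0.63121)) = 1.46000 − (0.08147)/(1.25791) = 1.39523
g(1.39523) = -0.02896
z3 = 1.39523 − (-0.02896)·(1.39523 − 1.46000) / (-0.02896 − 0.62670) = 1.39523 − (0.00188)/(-0.65566) = 1.39809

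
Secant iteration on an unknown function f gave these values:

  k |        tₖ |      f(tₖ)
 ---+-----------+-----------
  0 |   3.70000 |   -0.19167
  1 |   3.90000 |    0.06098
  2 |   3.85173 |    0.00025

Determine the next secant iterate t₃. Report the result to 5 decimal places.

3.85153

t₃ = 3.85173 − 0.00025·(3.85173 − 3.90000) / (0.00025 − 0.06098)
   = 3.85173 − (-0.0000121)/(-0.0607300) = 3.8515313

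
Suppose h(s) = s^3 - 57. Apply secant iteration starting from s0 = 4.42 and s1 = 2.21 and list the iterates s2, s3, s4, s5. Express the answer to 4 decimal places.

h(4.42) = 29.350888, h(2.21) = -46.206139
s2 = 2.210000 − (-46.206139)·(2.210000 − 4.420000) / (-46.206139 − 29.350888) = 2.210000 − (102.115567)/(-75.557027) = 3.561503
h(3.561503) = -11.824805
s3 = 3.561503 − (-11.824805)·(3.561503 − 2.210000) / (-11.824805 − (-46.206139)) = 3.561503 − (-15.981263)/(34.381334) = 4.026327
h(4.026327) = 8.272035
s4 = 4.026327 − 8.272035·(4.026327 − 3.561503) / (8.272035 − (-11.824805)) = 4.026327 − (3.845039)/(20.096840) = 3.835002
h(3.835002) = -0.597725
s5 = 3.835002 − (-0.597725)·(3.835002 − 4.026327) / (-0.597725 − 8.272035) = 3.835002 − (0.114360)/(-8.869759) = 3.847895

3.5615, 4.0263, 3.8350, 3.8479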